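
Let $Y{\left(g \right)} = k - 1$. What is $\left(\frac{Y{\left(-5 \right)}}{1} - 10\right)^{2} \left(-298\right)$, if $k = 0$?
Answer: $-36058$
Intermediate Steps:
$Y{\left(g \right)} = -1$ ($Y{\left(g \right)} = 0 - 1 = -1$)
$\left(\frac{Y{\left(-5 \right)}}{1} - 10\right)^{2} \left(-298\right) = \left(- 1^{-1} - 10\right)^{2} \left(-298\right) = \left(\left(-1\right) 1 - 10\right)^{2} \left(-298\right) = \left(-1 - 10\right)^{2} \left(-298\right) = \left(-11\right)^{2} \left(-298\right) = 121 \left(-298\right) = -36058$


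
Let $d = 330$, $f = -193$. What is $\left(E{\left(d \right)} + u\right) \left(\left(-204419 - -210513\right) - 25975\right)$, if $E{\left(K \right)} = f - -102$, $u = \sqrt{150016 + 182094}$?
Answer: $1809171 - 19881 \sqrt{332110} \approx -9.648 \cdot 10^{6}$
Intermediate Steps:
$u = \sqrt{332110} \approx 576.29$
$E{\left(K \right)} = -91$ ($E{\left(K \right)} = -193 - -102 = -193 + 102 = -91$)
$\left(E{\left(d \right)} + u\right) \left(\left(-204419 - -210513\right) - 25975\right) = \left(-91 + \sqrt{332110}\right) \left(\left(-204419 - -210513\right) - 25975\right) = \left(-91 + \sqrt{332110}\right) \left(\left(-204419 + 210513\right) - 25975\right) = \left(-91 + \sqrt{332110}\right) \left(6094 - 25975\right) = \left(-91 + \sqrt{332110}\right) \left(-19881\right) = 1809171 - 19881 \sqrt{332110}$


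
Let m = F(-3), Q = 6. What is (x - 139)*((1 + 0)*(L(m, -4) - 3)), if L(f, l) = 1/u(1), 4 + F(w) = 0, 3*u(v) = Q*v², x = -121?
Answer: 650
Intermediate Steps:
u(v) = 2*v² (u(v) = (6*v²)/3 = 2*v²)
F(w) = -4 (F(w) = -4 + 0 = -4)
m = -4
L(f, l) = ½ (L(f, l) = 1/(2*1²) = 1/(2*1) = 1/2 = ½)
(x - 139)*((1 + 0)*(L(m, -4) - 3)) = (-121 - 139)*((1 + 0)*(½ - 3)) = -260*(-5)/2 = -260*(-5/2) = 650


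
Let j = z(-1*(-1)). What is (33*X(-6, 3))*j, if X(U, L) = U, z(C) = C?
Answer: -198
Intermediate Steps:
j = 1 (j = -1*(-1) = 1)
(33*X(-6, 3))*j = (33*(-6))*1 = -198*1 = -198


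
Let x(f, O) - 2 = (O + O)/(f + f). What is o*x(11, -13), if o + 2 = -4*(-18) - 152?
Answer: -738/11 ≈ -67.091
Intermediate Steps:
x(f, O) = 2 + O/f (x(f, O) = 2 + (O + O)/(f + f) = 2 + (2*O)/((2*f)) = 2 + (2*O)*(1/(2*f)) = 2 + O/f)
o = -82 (o = -2 + (-4*(-18) - 152) = -2 + (72 - 152) = -2 - 80 = -82)
o*x(11, -13) = -82*(2 - 13/11) = -82*9/11 = -738/11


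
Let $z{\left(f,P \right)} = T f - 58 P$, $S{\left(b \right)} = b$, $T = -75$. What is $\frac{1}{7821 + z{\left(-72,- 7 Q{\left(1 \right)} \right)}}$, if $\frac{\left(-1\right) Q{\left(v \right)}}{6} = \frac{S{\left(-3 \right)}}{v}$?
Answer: $\frac{1}{20529} \approx 4.8712 \cdot 10^{-5}$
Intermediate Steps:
$Q{\left(v \right)} = \frac{18}{v}$ ($Q{\left(v \right)} = - 6 \left(- \frac{3}{v}\right) = \frac{18}{v}$)
$z{\left(f,P \right)} = - 75 f - 58 P$
$\frac{1}{7821 + z{\left(-72,- 7 Q{\left(1 \right)} \right)}} = \frac{1}{7821 - \left(-5400 + 58 \left(- 7 \cdot \frac{18}{1}\right)\right)} = \frac{1}{7821 - \left(-5400 + 58 \left(- 7 \cdot 18 \cdot 1\right)\right)} = \frac{1}{7821 - \left(-5400 + 58 \left(\left(-7\right) 18\right)\right)} = \frac{1}{7821 + \left(5400 - -7308\right)} = \frac{1}{7821 + \left(5400 + 7308\right)} = \frac{1}{7821 + 12708} = \frac{1}{20529}$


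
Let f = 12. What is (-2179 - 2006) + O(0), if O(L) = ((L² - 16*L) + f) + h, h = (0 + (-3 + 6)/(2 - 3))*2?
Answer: -4179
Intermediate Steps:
h = -6 (h = (0 + 3/(-1))*2 = (0 + 3*(-1))*2 = (0 - 3)*2 = -3*2 = -6)
O(L) = 6 + L² - 16*L (O(L) = ((L² - 16*L) + 12) - 6 = (12 + L² - 16*L) - 6 = 6 + L² - 16*L)
(-2179 - 2006) + O(0) = (-2179 - 2006) + (6 + 0² - 16*0) = -4185 + (6 + 0 + 0) = -4185 + 6 = -4179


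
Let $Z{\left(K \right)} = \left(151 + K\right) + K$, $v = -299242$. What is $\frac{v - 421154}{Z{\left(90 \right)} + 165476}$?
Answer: $- \frac{80044}{18423} \approx -4.3448$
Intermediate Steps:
$Z{\left(K \right)} = 151 + 2 K$
$\frac{v - 421154}{Z{\left(90 \right)} + 165476} = \frac{-299242 - 421154}{\left(151 + 2 \cdot 90\right) + 165476} = - \frac{720396}{\left(151 + 180\right) + 165476} = - \frac{720396}{331 + 165476} = - \frac{720396}{165807} = \left(-720396\right) \frac{1}{165807} = - \frac{80044}{18423}$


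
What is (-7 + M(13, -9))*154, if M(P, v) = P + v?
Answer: -462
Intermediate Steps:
(-7 + M(13, -9))*154 = (-7 + (13 - 9))*154 = (-7 + 4)*154 = -3*154 = -462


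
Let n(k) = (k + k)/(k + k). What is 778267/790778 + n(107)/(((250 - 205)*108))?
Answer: 1891584199/1921590540 ≈ 0.98438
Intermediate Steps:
n(k) = 1 (n(k) = (2*k)/((2*k)) = (2*k)*(1/(2*k)) = 1)
778267/790778 + n(107)/(((250 - 205)*108)) = 778267/790778 + 1/((250 - 205)*108) = 778267*(1/790778) + 1/(45*108) = 778267/790778 + 1/4860 = 1891584199/1921590540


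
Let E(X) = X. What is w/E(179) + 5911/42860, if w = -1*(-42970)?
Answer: 1842752269/7671940 ≈ 240.19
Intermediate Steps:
w = 42970
w/E(179) + 5911/42860 = 42970/179 + 5911/42860 = 1842752269/7671940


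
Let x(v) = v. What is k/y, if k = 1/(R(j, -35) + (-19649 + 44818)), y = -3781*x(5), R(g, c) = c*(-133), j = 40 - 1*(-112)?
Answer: -1/563822720 ≈ -1.7736e-9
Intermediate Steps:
j = 152 (j = 40 + 112 = 152)
R(g, c) = -133*c
y = -18905 (y = -3781*5 = -18905)
k = 1/29824 (k = 1/(-133*(-35) + (-19649 + 44818)) = 1/(4655 + 25169) = 1/29824 ≈ 3.3530e-5)
k/y = (1/29824)/(-18905) = (1/29824)*(-1/18905) = -1/563822720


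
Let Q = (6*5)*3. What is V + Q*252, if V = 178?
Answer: 22858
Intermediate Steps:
Q = 90 (Q = 30*3 = 90)
V + Q*252 = 178 + 90*252 = 178 + 22680 = 22858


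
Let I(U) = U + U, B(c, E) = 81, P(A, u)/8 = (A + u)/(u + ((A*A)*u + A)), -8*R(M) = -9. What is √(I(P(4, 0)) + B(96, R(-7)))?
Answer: √97 ≈ 9.8489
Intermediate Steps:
R(M) = 9/8 (R(M) = -⅛*(-9) = 9/8)
P(A, u) = 8*(A + u)/(A + u + u*A²) (P(A, u) = 8*((A + u)/(u + ((A*A)*u + A))) = 8*((A + u)/(u + (A²*u + A))) = 8*((A + u)/(u + (u*A² + A))) = 8*((A + u)/(u + (A + u*A²))) = 8*((A + u)/(A + u + u*A²)) = 8*(A + u)/(A + u + u*A²))
I(U) = 2*U
√(I(P(4, 0)) + B(96, R(-7))) = √(2*(8*(4 + 0)/(4 + 0 + 0*4²)) + 81) = √(2*(8*4/(4 + 0 + 0*16)) + 81) = √(2*(8*4/(4 + 0 + 0)) + 81) = √(2*(8*4/4) + 81) = √(2*(8*(¼)*4) + 81) = √(2*8 + 81) = √(16 + 81) = √97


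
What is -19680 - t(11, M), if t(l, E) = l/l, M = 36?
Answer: -19681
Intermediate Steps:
t(l, E) = 1
-19680 - t(11, M) = -19680 - 1*1 = -19680 - 1 = -19681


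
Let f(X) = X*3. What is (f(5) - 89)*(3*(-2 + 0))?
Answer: 444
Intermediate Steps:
f(X) = 3*X
(f(5) - 89)*(3*(-2 + 0)) = (3*5 - 89)*(3*(-2 + 0)) = (15 - 89)*(3*(-2)) = -74*(-6) = 444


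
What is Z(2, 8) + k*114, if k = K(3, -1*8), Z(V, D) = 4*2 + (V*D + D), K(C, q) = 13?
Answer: 1514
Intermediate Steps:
Z(V, D) = 8 + D + D*V (Z(V, D) = 8 + (D*V + D) = 8 + (D + D*V) = 8 + D + D*V)
k = 13
Z(2, 8) + k*114 = (8 + 8 + 8*2) + 13*114 = (8 + 8 + 16) + 1482 = 32 + 1482 = 1514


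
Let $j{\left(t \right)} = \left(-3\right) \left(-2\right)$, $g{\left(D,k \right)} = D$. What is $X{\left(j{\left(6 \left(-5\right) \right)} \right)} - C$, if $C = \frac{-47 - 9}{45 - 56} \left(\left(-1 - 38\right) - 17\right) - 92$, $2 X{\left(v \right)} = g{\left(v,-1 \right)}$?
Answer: $\frac{4181}{11} \approx 380.09$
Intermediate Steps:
$j{\left(t \right)} = 6$
$X{\left(v \right)} = \frac{v}{2}$
$C = - \frac{4148}{11}$ ($C = - \frac{56}{-11} \left(-39 - 17\right) - 92 = \left(-56\right) \left(- \frac{1}{11}\right) \left(-56\right) - 92 = \frac{56}{11} \left(-56\right) - 92 = - \frac{3136}{11} - 92 = - \frac{4148}{11} \approx -377.09$)
$X{\left(j{\left(6 \left(-5\right) \right)} \right)} - C = \frac{1}{2} \cdot 6 - - \frac{4148}{11} = 3 + \frac{4148}{11} = \frac{4181}{11}$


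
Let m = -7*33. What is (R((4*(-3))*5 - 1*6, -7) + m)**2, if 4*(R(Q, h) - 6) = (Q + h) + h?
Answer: 60025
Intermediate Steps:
R(Q, h) = 6 + h/2 + Q/4 (R(Q, h) = 6 + ((Q + h) + h)/4 = 6 + (Q + 2*h)/4 = 6 + (h/2 + Q/4) = 6 + h/2 + Q/4)
m = -231
(R((4*(-3))*5 - 1*6, -7) + m)**2 = ((6 + (1/2)*(-7) + ((4*(-3))*5 - 1*6)/4) - 231)**2 = ((6 - 7/2 + (-12*5 - 6)/4) - 231)**2 = ((6 - 7/2 + (-60 - 6)/4) - 231)**2 = ((6 - 7/2 + (1/4)*(-66)) - 231)**2 = ((6 - 7/2 - 33/2) - 231)**2 = (-14 - 231)**2 = (-245)**2 = 60025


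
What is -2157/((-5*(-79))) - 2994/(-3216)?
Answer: -959047/211720 ≈ -4.5298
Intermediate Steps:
-2157/((-5*(-79))) - 2994/(-3216) = -2157/395 - 2994*(-1/3216) = -2157*1/395 + 499/536 = -2157/395 + 499/536 = -959047/211720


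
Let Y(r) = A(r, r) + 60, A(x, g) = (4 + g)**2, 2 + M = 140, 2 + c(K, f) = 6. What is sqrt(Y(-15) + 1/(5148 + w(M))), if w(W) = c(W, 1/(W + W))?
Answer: sqrt(300269186)/1288 ≈ 13.454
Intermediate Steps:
c(K, f) = 4 (c(K, f) = -2 + 6 = 4)
M = 138 (M = -2 + 140 = 138)
w(W) = 4
Y(r) = 60 + (4 + r)**2 (Y(r) = (4 + r)**2 + 60 = 60 + (4 + r)**2)
sqrt(Y(-15) + 1/(5148 + w(M))) = sqrt((60 + (4 - 15)**2) + 1/(5148 + 4)) = sqrt((60 + (-11)**2) + 1/5152) = sqrt((60 + 121) + 1/5152) = sqrt(181 + 1/5152) = sqrt(932513/5152) = sqrt(300269186)/1288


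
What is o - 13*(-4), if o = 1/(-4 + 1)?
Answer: 155/3 ≈ 51.667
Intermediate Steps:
o = -1/3 (o = 1/(-3) = -1/3 ≈ -0.33333)
o - 13*(-4) = -1/3 - 13*(-4) = -1/3 + 52 = 155/3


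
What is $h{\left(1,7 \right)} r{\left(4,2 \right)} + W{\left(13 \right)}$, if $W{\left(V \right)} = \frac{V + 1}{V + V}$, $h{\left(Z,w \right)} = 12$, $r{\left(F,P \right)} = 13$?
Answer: $\frac{2035}{13} \approx 156.54$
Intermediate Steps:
$W{\left(V \right)} = \frac{1 + V}{2 V}$
$h{\left(1,7 \right)} r{\left(4,2 \right)} + W{\left(13 \right)} = 12 \cdot 13 + \frac{1 + 13}{2 \cdot 13} = 156 + \frac{1}{2} \cdot \frac{1}{13} \cdot 14 = 156 + \frac{7}{13} = \frac{2035}{13}$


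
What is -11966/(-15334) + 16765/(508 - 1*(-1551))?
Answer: 140856252/15786353 ≈ 8.9227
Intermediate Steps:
-11966/(-15334) + 16765/(508 - 1*(-1551)) = -11966*(-1/15334) + 16765/(508 + 1551) = 5983/7667 + 16765/2059 = 140856252/15786353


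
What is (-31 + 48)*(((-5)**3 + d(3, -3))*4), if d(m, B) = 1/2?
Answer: -8466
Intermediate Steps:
d(m, B) = 1/2
(-31 + 48)*(((-5)**3 + d(3, -3))*4) = (-31 + 48)*(((-5)**3 + 1/2)*4) = 17*((-125 + 1/2)*4) = 17*(-249/2*4) = 17*(-498) = -8466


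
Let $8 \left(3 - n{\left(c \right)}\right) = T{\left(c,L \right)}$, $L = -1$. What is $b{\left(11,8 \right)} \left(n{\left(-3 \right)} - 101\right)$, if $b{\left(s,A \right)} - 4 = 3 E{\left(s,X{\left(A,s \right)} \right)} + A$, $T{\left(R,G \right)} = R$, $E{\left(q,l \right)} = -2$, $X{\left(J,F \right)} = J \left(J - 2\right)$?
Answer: $- \frac{2343}{4} \approx -585.75$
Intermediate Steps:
$X{\left(J,F \right)} = J \left(-2 + J\right)$
$b{\left(s,A \right)} = -2 + A$ ($b{\left(s,A \right)} = 4 + \left(3 \left(-2\right) + A\right) = 4 + \left(-6 + A\right) = -2 + A$)
$n{\left(c \right)} = 3 - \frac{c}{8}$
$b{\left(11,8 \right)} \left(n{\left(-3 \right)} - 101\right) = \left(-2 + 8\right) \left(\left(3 - - \frac{3}{8}\right) - 101\right) = 6 \left(\left(3 + \frac{3}{8}\right) - 101\right) = 6 \left(\frac{27}{8} - 101\right) = 6 \left(- \frac{781}{8}\right) = - \frac{2343}{4}$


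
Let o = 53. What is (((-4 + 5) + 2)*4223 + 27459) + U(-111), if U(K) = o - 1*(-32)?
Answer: 40213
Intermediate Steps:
U(K) = 85 (U(K) = 53 - 1*(-32) = 53 + 32 = 85)
(((-4 + 5) + 2)*4223 + 27459) + U(-111) = (((-4 + 5) + 2)*4223 + 27459) + 85 = ((1 + 2)*4223 + 27459) + 85 = (3*4223 + 27459) + 85 = (12669 + 27459) + 85 = 40128 + 85 = 40213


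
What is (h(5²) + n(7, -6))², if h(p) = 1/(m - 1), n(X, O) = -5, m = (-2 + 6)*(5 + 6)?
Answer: 45796/1849 ≈ 24.768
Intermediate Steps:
m = 44 (m = 4*11 = 44)
h(p) = 1/43 (h(p) = 1/(44 - 1) = 1/43)
(h(5²) + n(7, -6))² = (1/43 - 5)² = (-214/43)² = 45796/1849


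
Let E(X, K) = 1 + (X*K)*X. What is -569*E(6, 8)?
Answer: -164441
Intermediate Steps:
E(X, K) = 1 + K*X² (E(X, K) = 1 + (K*X)*X = 1 + K*X²)
-569*E(6, 8) = -569*(1 + 8*6²) = -569*(1 + 8*36) = -569*(1 + 288) = -569*289 = -164441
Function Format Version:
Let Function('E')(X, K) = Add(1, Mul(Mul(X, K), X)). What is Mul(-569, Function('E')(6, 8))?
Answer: -164441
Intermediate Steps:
Function('E')(X, K) = Add(1, Mul(K, Pow(X, 2))) (Function('E')(X, K) = Add(1, Mul(Mul(K, X), X)) = Add(1, Mul(K, Pow(X, 2))))
Mul(-569, Function('E')(6, 8)) = Mul(-569, Add(1, Mul(8, Pow(6, 2)))) = Mul(-569, Add(1, Mul(8, 36))) = Mul(-569, Add(1, 288)) = Mul(-569, 289) = -164441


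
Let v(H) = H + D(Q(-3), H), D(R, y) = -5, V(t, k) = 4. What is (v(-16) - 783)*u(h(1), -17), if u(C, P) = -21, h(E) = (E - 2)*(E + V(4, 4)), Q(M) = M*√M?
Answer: 16884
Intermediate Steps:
Q(M) = M^(3/2)
h(E) = (-2 + E)*(4 + E) (h(E) = (E - 2)*(E + 4) = (-2 + E)*(4 + E))
v(H) = -5 + H (v(H) = H - 5 = -5 + H)
(v(-16) - 783)*u(h(1), -17) = ((-5 - 16) - 783)*(-21) = (-21 - 783)*(-21) = -804*(-21) = 16884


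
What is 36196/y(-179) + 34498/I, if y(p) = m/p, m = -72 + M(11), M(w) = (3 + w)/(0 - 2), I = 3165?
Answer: 20509026202/250035 ≈ 82025.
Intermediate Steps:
M(w) = -3/2 - w/2 (M(w) = (3 + w)/(-2) = (3 + w)*(-½) = -3/2 - w/2)
m = -79 (m = -72 + (-3/2 - ½*11) = -72 + (-3/2 - 11/2) = -72 - 7 = -79)
y(p) = -79/p
36196/y(-179) + 34498/I = 36196/((-79/(-179))) + 34498/3165 = 36196/((-79*(-1/179))) + 34498*(1/3165) = 36196/(79/179) + 34498/3165 = 36196*(179/79) + 34498/3165 = 6479084/79 + 34498/3165 = 20509026202/250035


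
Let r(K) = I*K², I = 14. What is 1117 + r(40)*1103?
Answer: 24708317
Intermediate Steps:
r(K) = 14*K²
1117 + r(40)*1103 = 1117 + (14*40²)*1103 = 1117 + (14*1600)*1103 = 1117 + 22400*1103 = 1117 + 24707200 = 24708317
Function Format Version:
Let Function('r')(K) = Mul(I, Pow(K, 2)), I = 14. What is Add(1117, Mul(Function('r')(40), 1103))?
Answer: 24708317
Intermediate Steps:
Function('r')(K) = Mul(14, Pow(K, 2))
Add(1117, Mul(Function('r')(40), 1103)) = Add(1117, Mul(Mul(14, Pow(40, 2)), 1103)) = Add(1117, Mul(Mul(14, 1600), 1103)) = Add(1117, Mul(22400, 1103)) = Add(1117, 24707200) = 24708317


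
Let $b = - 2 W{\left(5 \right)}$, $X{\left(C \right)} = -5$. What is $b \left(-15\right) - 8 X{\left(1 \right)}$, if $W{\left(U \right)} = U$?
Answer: $190$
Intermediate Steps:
$b = -10$ ($b = \left(-2\right) 5 = -10$)
$b \left(-15\right) - 8 X{\left(1 \right)} = \left(-10\right) \left(-15\right) - -40 = 150 + 40 = 190$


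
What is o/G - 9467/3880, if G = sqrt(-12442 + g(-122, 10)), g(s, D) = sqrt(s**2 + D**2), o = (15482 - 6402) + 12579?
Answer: -9467/3880 - 21659*I*sqrt(2)/(2*sqrt(6221 - sqrt(3746))) ≈ -2.4399 - 195.14*I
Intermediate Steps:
o = 21659 (o = 9080 + 12579 = 21659)
g(s, D) = sqrt(D**2 + s**2)
G = sqrt(-12442 + 2*sqrt(3746)) (G = sqrt(-12442 + sqrt(10**2 + (-122)**2)) = sqrt(-12442 + sqrt(100 + 14884)) = sqrt(-12442 + sqrt(14984)) = sqrt(-12442 + 2*sqrt(3746)) ≈ 110.99*I)
o/G - 9467/3880 = 21659/(sqrt(-12442 + 2*sqrt(3746))) - 9467/3880 = 21659/sqrt(-12442 + 2*sqrt(3746)) - 9467*1/3880 = 21659/sqrt(-12442 + 2*sqrt(3746)) - 9467/3880 = -9467/3880 + 21659/sqrt(-12442 + 2*sqrt(3746))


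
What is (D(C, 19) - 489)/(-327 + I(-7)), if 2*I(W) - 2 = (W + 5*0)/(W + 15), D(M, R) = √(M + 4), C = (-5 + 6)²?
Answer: 2608/1741 - 16*√5/5223 ≈ 1.4911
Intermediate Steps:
C = 1 (C = 1² = 1)
D(M, R) = √(4 + M)
I(W) = 1 + W/(2*(15 + W)) (I(W) = 1 + ((W + 5*0)/(W + 15))/2 = 1 + ((W + 0)/(15 + W))/2 = 1 + (W/(15 + W))/2 = 1 + W/(2*(15 + W)))
(D(C, 19) - 489)/(-327 + I(-7)) = (√(4 + 1) - 489)/(-327 + 3*(10 - 7)/(2*(15 - 7))) = (√5 - 489)/(-327 + (3/2)*3/8) = (-489 + √5)/(-327 + (3/2)*(⅛)*3) = (-489 + √5)/(-327 + 9/16) = (-489 + √5)/(-5223/16) = (-489 + √5)*(-16/5223) = 2608/1741 - 16*√5/5223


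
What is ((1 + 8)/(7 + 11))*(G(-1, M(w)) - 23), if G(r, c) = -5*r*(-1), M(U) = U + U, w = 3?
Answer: -14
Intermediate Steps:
M(U) = 2*U
G(r, c) = 5*r
((1 + 8)/(7 + 11))*(G(-1, M(w)) - 23) = ((1 + 8)/(7 + 11))*(5*(-1) - 23) = (9/18)*(-5 - 23) = (9*(1/18))*(-28) = (½)*(-28) = -14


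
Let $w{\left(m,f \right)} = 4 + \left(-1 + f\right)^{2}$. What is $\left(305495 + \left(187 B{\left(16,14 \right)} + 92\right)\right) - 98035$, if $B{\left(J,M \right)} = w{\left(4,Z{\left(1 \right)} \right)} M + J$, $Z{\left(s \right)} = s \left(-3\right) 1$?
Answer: $262904$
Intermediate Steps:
$Z{\left(s \right)} = - 3 s$ ($Z{\left(s \right)} = - 3 s 1 = - 3 s$)
$B{\left(J,M \right)} = J + 20 M$ ($B{\left(J,M \right)} = \left(4 + \left(-1 - 3\right)^{2}\right) M + J = \left(4 + \left(-4\right)^{2}\right) M + J = \left(4 + 16\right) M + J = 20 M + J = J + 20 M$)
$\left(305495 + \left(187 B{\left(16,14 \right)} + 92\right)\right) - 98035 = \left(305495 + \left(187 \left(16 + 20 \cdot 14\right) + 92\right)\right) - 98035 = \left(305495 + \left(187 \left(16 + 280\right) + 92\right)\right) - 98035 = \left(305495 + \left(187 \cdot 296 + 92\right)\right) - 98035 = \left(305495 + \left(55352 + 92\right)\right) - 98035 = \left(305495 + 55444\right) - 98035 = 360939 - 98035 = 262904$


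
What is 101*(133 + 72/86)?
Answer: 581255/43 ≈ 13518.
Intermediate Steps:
101*(133 + 72/86) = 101*(133 + 72*(1/86)) = 101*(133 + 36/43) = 101*(5755/43) = 581255/43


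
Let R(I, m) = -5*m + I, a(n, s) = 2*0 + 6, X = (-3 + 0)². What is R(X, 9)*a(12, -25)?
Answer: -216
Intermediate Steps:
X = 9 (X = (-3)² = 9)
a(n, s) = 6 (a(n, s) = 0 + 6 = 6)
R(I, m) = I - 5*m
R(X, 9)*a(12, -25) = (9 - 5*9)*6 = (9 - 45)*6 = -36*6 = -216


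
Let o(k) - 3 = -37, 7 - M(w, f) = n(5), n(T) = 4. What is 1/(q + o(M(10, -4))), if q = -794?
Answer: -1/828 ≈ -0.0012077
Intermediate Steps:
M(w, f) = 3 (M(w, f) = 7 - 1*4 = 7 - 4 = 3)
o(k) = -34 (o(k) = 3 - 37 = -34)
1/(q + o(M(10, -4))) = 1/(-794 - 34) = 1/(-828) = -1/828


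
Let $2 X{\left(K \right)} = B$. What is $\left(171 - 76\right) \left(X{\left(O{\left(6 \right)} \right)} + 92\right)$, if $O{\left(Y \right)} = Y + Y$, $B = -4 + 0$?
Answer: $8550$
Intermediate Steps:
$B = -4$
$O{\left(Y \right)} = 2 Y$
$X{\left(K \right)} = -2$ ($X{\left(K \right)} = \frac{1}{2} \left(-4\right) = -2$)
$\left(171 - 76\right) \left(X{\left(O{\left(6 \right)} \right)} + 92\right) = \left(171 - 76\right) \left(-2 + 92\right) = 95 \cdot 90 = 8550$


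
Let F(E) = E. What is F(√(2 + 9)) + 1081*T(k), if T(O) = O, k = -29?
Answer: -31349 + √11 ≈ -31346.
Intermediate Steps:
F(√(2 + 9)) + 1081*T(k) = √(2 + 9) + 1081*(-29) = √11 - 31349 = -31349 + √11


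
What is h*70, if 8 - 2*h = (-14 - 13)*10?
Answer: 9730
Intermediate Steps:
h = 139 (h = 4 - (-14 - 13)*10/2 = 4 - (-27)*10/2 = 4 - 1/2*(-270) = 4 + 135 = 139)
h*70 = 139*70 = 9730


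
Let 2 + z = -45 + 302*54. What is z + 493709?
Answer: 509970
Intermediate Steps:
z = 16261 (z = -2 + (-45 + 302*54) = -2 + (-45 + 16308) = -2 + 16263 = 16261)
z + 493709 = 16261 + 493709 = 509970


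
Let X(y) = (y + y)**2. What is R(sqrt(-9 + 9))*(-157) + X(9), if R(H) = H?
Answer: 324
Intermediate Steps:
X(y) = 4*y**2 (X(y) = (2*y)**2 = 4*y**2)
R(sqrt(-9 + 9))*(-157) + X(9) = sqrt(-9 + 9)*(-157) + 4*9**2 = sqrt(0)*(-157) + 4*81 = 0*(-157) + 324 = 0 + 324 = 324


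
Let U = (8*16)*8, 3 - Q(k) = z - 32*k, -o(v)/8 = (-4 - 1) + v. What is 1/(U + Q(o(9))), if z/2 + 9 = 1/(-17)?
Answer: 17/359 ≈ 0.047354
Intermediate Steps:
o(v) = 40 - 8*v (o(v) = -8*((-4 - 1) + v) = -8*(-5 + v) = 40 - 8*v)
z = -308/17 (z = -18 + 2/(-17) = -18 + 2*(-1/17) = -18 - 2/17 = -308/17 ≈ -18.118)
Q(k) = 359/17 + 32*k (Q(k) = 3 - (-308/17 - 32*k) = 3 + (308/17 + 32*k) = 359/17 + 32*k)
U = 1024 (U = 128*8 = 1024)
1/(U + Q(o(9))) = 1/(1024 + (359/17 + 32*(40 - 8*9))) = 1/(1024 + (359/17 + 32*(40 - 72))) = 1/(1024 + (359/17 + 32*(-32))) = 1/(1024 + (359/17 - 1024)) = 1/(1024 - 17049/17) = 1/(359/17) = 17/359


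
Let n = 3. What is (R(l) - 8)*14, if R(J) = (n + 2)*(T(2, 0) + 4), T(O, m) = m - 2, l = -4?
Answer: 28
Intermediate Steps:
T(O, m) = -2 + m
R(J) = 10 (R(J) = (3 + 2)*((-2 + 0) + 4) = 5*(-2 + 4) = 5*2 = 10)
(R(l) - 8)*14 = (10 - 8)*14 = 2*14 = 28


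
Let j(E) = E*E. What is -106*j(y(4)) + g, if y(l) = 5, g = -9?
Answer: -2659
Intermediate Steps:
j(E) = E²
-106*j(y(4)) + g = -106*5² - 9 = -106*25 - 9 = -2650 - 9 = -2659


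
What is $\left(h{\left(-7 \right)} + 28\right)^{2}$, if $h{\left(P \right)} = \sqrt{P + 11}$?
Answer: $900$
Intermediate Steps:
$h{\left(P \right)} = \sqrt{11 + P}$
$\left(h{\left(-7 \right)} + 28\right)^{2} = \left(\sqrt{11 - 7} + 28\right)^{2} = \left(\sqrt{4} + 28\right)^{2} = \left(2 + 28\right)^{2} = 30^{2} = 900$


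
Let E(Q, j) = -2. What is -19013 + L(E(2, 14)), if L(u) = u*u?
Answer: -19009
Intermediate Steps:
L(u) = u²
-19013 + L(E(2, 14)) = -19013 + (-2)² = -19013 + 4 = -19009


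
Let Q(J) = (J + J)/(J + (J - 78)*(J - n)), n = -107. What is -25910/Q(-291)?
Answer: 291940925/97 ≈ 3.0097e+6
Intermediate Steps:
Q(J) = 2*J/(J + (-78 + J)*(107 + J)) (Q(J) = (J + J)/(J + (J - 78)*(J - 1*(-107))) = (2*J)/(J + (-78 + J)*(J + 107)) = (2*J)/(J + (-78 + J)*(107 + J)) = 2*J/(J + (-78 + J)*(107 + J)))
-25910/Q(-291) = -25910/(2*(-291)/(-8346 + (-291)² + 30*(-291))) = -25910/(2*(-291)/(-8346 + 84681 - 8730)) = -25910/(2*(-291)/67605) = -25910/(2*(-291)*(1/67605)) = -25910/(-194/22535) = -25910*(-22535/194) = 291940925/97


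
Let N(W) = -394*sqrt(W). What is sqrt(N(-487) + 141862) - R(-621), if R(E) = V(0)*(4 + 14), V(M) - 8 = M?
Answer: -144 + sqrt(141862 - 394*I*sqrt(487)) ≈ 232.82 - 11.537*I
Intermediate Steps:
V(M) = 8 + M
R(E) = 144 (R(E) = (8 + 0)*(4 + 14) = 8*18 = 144)
sqrt(N(-487) + 141862) - R(-621) = sqrt(-394*I*sqrt(487) + 141862) - 1*144 = sqrt(-394*I*sqrt(487) + 141862) - 144 = sqrt(141862 - 394*I*sqrt(487)) - 144 = -144 + sqrt(141862 - 394*I*sqrt(487))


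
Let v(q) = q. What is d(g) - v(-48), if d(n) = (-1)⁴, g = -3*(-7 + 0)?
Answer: 49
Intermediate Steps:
g = 21 (g = -3*(-7) = 21)
d(n) = 1
d(g) - v(-48) = 1 - 1*(-48) = 1 + 48 = 49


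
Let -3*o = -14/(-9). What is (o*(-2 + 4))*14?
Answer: -392/27 ≈ -14.519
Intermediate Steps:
o = -14/27 (o = -(-14)/(3*(-9)) = -(-14)*(-1)/(3*9) = -⅓*14/9 = -14/27 ≈ -0.51852)
(o*(-2 + 4))*14 = -14*(-2 + 4)/27*14 = -14/27*2*14 = -28/27*14 = -392/27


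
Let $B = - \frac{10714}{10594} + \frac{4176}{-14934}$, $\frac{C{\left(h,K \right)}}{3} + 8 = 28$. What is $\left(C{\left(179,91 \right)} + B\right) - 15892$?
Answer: $- \frac{208749797141}{13184233} \approx -15833.0$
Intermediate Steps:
$C{\left(h,K \right)} = 60$ ($C{\left(h,K \right)} = -24 + 3 \cdot 28 = -24 + 84 = 60$)
$B = - \frac{17020285}{13184233}$ ($B = \left(-10714\right) \frac{1}{10594} + 4176 \left(- \frac{1}{14934}\right) = - \frac{5357}{5297} - \frac{696}{2489} = - \frac{17020285}{13184233} \approx -1.291$)
$\left(C{\left(179,91 \right)} + B\right) - 15892 = \left(60 - \frac{17020285}{13184233}\right) - 15892 = \frac{774033695}{13184233} - 15892 = - \frac{208749797141}{13184233}$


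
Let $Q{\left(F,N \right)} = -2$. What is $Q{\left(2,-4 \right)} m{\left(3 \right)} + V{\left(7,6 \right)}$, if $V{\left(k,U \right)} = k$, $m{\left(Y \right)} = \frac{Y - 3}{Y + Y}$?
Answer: $7$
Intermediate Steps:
$m{\left(Y \right)} = \frac{-3 + Y}{2 Y}$
$Q{\left(2,-4 \right)} m{\left(3 \right)} + V{\left(7,6 \right)} = - 2 \frac{-3 + 3}{2 \cdot 3} + 7 = - 2 \cdot \frac{1}{2} \cdot \frac{1}{3} \cdot 0 + 7 = \left(-2\right) 0 + 7 = 0 + 7 = 7$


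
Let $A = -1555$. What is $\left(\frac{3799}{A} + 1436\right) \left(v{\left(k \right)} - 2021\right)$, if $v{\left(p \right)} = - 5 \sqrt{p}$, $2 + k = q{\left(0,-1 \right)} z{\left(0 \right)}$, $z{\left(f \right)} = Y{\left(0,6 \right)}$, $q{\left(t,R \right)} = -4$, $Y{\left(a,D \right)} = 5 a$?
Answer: $- \frac{4505174801}{1555} - \frac{2229181 i \sqrt{2}}{311} \approx -2.8972 \cdot 10^{6} - 10137.0 i$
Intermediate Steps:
$z{\left(f \right)} = 0$ ($z{\left(f \right)} = 5 \cdot 0 = 0$)
$k = -2$ ($k = -2 - 0 = -2 + 0 = -2$)
$\left(\frac{3799}{A} + 1436\right) \left(v{\left(k \right)} - 2021\right) = \left(\frac{3799}{-1555} + 1436\right) \left(- 5 \sqrt{-2} - 2021\right) = \left(3799 \left(- \frac{1}{1555}\right) + 1436\right) \left(- 5 i \sqrt{2} - 2021\right) = \left(- \frac{3799}{1555} + 1436\right) \left(- 5 i \sqrt{2} - 2021\right) = \frac{2229181 \left(-2021 - 5 i \sqrt{2}\right)}{1555} = - \frac{4505174801}{1555} - \frac{2229181 i \sqrt{2}}{311}$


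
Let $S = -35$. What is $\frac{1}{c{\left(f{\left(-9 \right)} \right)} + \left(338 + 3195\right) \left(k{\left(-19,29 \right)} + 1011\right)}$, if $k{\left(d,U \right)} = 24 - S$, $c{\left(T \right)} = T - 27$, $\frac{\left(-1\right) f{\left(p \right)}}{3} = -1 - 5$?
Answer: $\frac{1}{3780301} \approx 2.6453 \cdot 10^{-7}$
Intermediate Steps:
$f{\left(p \right)} = 18$ ($f{\left(p \right)} = - 3 \left(-1 - 5\right) = \left(-3\right) \left(-6\right) = 18$)
$c{\left(T \right)} = -27 + T$ ($c{\left(T \right)} = T - 27 = -27 + T$)
$k{\left(d,U \right)} = 59$ ($k{\left(d,U \right)} = 24 - -35 = 24 + 35 = 59$)
$\frac{1}{c{\left(f{\left(-9 \right)} \right)} + \left(338 + 3195\right) \left(k{\left(-19,29 \right)} + 1011\right)} = \frac{1}{\left(-27 + 18\right) + \left(338 + 3195\right) \left(59 + 1011\right)} = \frac{1}{-9 + 3533 \cdot 1070} = \frac{1}{-9 + 3780310} = \frac{1}{3780301}$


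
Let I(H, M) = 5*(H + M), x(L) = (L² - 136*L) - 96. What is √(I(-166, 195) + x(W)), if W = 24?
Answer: I*√2639 ≈ 51.371*I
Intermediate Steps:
x(L) = -96 + L² - 136*L
I(H, M) = 5*H + 5*M
√(I(-166, 195) + x(W)) = √((5*(-166) + 5*195) + (-96 + 24² - 136*24)) = √((-830 + 975) + (-96 + 576 - 3264)) = √(145 - 2784) = √(-2639) = I*√2639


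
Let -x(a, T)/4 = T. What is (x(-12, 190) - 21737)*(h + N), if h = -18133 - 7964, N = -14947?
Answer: 923366868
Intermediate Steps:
h = -26097
x(a, T) = -4*T
(x(-12, 190) - 21737)*(h + N) = (-4*190 - 21737)*(-26097 - 14947) = (-760 - 21737)*(-41044) = -22497*(-41044) = 923366868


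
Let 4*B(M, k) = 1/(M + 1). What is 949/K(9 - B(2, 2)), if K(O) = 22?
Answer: 949/22 ≈ 43.136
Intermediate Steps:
B(M, k) = 1/(4*(1 + M)) (B(M, k) = 1/(4*(M + 1)) = 1/(4*(1 + M)))
949/K(9 - B(2, 2)) = 949/22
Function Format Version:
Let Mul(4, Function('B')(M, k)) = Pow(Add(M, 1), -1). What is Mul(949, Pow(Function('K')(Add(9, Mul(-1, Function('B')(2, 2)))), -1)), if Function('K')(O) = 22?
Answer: Rational(949, 22) ≈ 43.136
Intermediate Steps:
Function('B')(M, k) = Mul(Rational(1, 4), Pow(Add(1, M), -1)) (Function('B')(M, k) = Mul(Rational(1, 4), Pow(Add(M, 1), -1)) = Mul(Rational(1, 4), Pow(Add(1, M), -1)))
Mul(949, Pow(Function('K')(Add(9, Mul(-1, Function('B')(2, 2)))), -1)) = Mul(949, Pow(22, -1)) = Mul(949, Rational(1, 22)) = Rational(949, 22)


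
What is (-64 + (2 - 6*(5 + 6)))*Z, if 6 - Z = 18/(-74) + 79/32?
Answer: -17876/37 ≈ -483.14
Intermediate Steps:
Z = 4469/1184 (Z = 6 - (18/(-74) + 79/32) = 6 - (18*(-1/74) + 79*(1/32)) = 6 - (-9/37 + 79/32) = 6 - 1*2635/1184 = 6 - 2635/1184 = 4469/1184 ≈ 3.7745)
(-64 + (2 - 6*(5 + 6)))*Z = (-64 + (2 - 6*(5 + 6)))*(4469/1184) = (-64 + (2 - 6*11))*(4469/1184) = (-64 + (2 - 66))*(4469/1184) = (-64 - 64)*(4469/1184) = -128*4469/1184 = -17876/37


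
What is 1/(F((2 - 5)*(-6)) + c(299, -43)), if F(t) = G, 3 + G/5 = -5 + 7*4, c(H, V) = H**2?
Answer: 1/89501 ≈ 1.1173e-5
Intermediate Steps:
G = 100 (G = -15 + 5*(-5 + 7*4) = -15 + 5*(-5 + 28) = -15 + 5*23 = -15 + 115 = 100)
F(t) = 100
1/(F((2 - 5)*(-6)) + c(299, -43)) = 1/(100 + 299**2) = 1/(100 + 89401) = 1/89501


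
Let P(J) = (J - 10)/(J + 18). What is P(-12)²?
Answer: 121/9 ≈ 13.444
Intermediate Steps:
P(J) = (-10 + J)/(18 + J)
P(-12)² = ((-10 - 12)/(18 - 12))² = (-22/6)² = ((⅙)*(-22))² = (-11/3)² = 121/9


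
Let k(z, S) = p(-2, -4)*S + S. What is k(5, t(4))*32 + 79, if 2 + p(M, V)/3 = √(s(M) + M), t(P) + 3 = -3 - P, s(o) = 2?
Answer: 1679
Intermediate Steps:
t(P) = -6 - P (t(P) = -3 + (-3 - P) = -6 - P)
p(M, V) = -6 + 3*√(2 + M)
k(z, S) = -5*S (k(z, S) = (-6 + 3*√(2 - 2))*S + S = (-6 + 3*√0)*S + S = (-6 + 3*0)*S + S = (-6 + 0)*S + S = -6*S + S = -5*S)
k(5, t(4))*32 + 79 = -5*(-6 - 1*4)*32 + 79 = -5*(-6 - 4)*32 + 79 = -5*(-10)*32 + 79 = 50*32 + 79 = 1600 + 79 = 1679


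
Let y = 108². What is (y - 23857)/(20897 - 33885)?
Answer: 12193/12988 ≈ 0.93879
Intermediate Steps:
y = 11664
(y - 23857)/(20897 - 33885) = (11664 - 23857)/(20897 - 33885) = -12193/(-12988) = -12193*(-1/12988) = 12193/12988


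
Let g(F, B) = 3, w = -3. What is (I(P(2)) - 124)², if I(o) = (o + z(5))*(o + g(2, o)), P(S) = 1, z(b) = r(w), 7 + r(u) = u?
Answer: 25600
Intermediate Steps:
r(u) = -7 + u
z(b) = -10 (z(b) = -7 - 3 = -10)
I(o) = (-10 + o)*(3 + o) (I(o) = (o - 10)*(o + 3) = (-10 + o)*(3 + o))
(I(P(2)) - 124)² = ((-30 + 1² - 7*1) - 124)² = ((-30 + 1 - 7) - 124)² = (-36 - 124)² = (-160)² = 25600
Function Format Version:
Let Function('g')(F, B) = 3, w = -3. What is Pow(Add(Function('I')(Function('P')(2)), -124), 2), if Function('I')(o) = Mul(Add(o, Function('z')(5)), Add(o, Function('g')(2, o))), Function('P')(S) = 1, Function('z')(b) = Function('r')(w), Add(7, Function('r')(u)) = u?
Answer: 25600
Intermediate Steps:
Function('r')(u) = Add(-7, u)
Function('z')(b) = -10 (Function('z')(b) = Add(-7, -3) = -10)
Function('I')(o) = Mul(Add(-10, o), Add(3, o)) (Function('I')(o) = Mul(Add(o, -10), Add(o, 3)) = Mul(Add(-10, o), Add(3, o)))
Pow(Add(Function('I')(Function('P')(2)), -124), 2) = Pow(Add(Add(-30, Pow(1, 2), Mul(-7, 1)), -124), 2) = Pow(Add(Add(-30, 1, -7), -124), 2) = Pow(Add(-36, -124), 2) = Pow(-160, 2) = 25600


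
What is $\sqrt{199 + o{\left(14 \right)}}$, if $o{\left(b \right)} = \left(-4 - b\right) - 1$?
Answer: $6 \sqrt{5} \approx 13.416$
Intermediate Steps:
$o{\left(b \right)} = -5 - b$
$\sqrt{199 + o{\left(14 \right)}} = \sqrt{199 - 19} = \sqrt{180} = 6 \sqrt{5}$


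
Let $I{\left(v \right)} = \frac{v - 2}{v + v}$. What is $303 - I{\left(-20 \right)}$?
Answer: $\frac{6049}{20} \approx 302.45$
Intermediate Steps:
$I{\left(v \right)} = \frac{-2 + v}{2 v}$
$303 - I{\left(-20 \right)} = 303 - \frac{-2 - 20}{2 \left(-20\right)} = 303 - \frac{1}{2} \left(- \frac{1}{20}\right) \left(-22\right) = 303 - \frac{11}{20} = \frac{6049}{20}$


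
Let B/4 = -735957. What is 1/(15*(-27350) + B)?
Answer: -1/3354078 ≈ -2.9814e-7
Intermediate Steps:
B = -2943828 (B = 4*(-735957) = -2943828)
1/(15*(-27350) + B) = 1/(15*(-27350) - 2943828) = 1/(-410250 - 2943828) = 1/(-3354078) = -1/3354078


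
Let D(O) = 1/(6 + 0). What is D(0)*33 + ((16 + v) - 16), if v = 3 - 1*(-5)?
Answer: 27/2 ≈ 13.500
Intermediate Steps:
v = 8 (v = 3 + 5 = 8)
D(O) = 1/6
D(0)*33 + ((16 + v) - 16) = (1/6)*33 + ((16 + 8) - 16) = 11/2 + (24 - 16) = 11/2 + 8 = 27/2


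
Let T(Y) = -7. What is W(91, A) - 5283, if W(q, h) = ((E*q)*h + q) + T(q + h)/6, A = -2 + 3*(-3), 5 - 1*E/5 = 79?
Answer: 2191061/6 ≈ 3.6518e+5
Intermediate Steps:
E = -370 (E = 25 - 5*79 = 25 - 395 = -370)
A = -11 (A = -2 - 9 = -11)
W(q, h) = -7/6 + q - 370*h*q (W(q, h) = ((-370*q)*h + q) - 7/6 = (-370*h*q + q) - 7*1/6 = (q - 370*h*q) - 7/6 = -7/6 + q - 370*h*q)
W(91, A) - 5283 = (-7/6 + 91 - 370*(-11)*91) - 5283 = (-7/6 + 91 + 370370) - 5283 = 2222759/6 - 5283 = 2191061/6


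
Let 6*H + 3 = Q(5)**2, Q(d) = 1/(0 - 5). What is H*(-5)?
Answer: 37/15 ≈ 2.4667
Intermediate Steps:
Q(d) = -1/5 (Q(d) = 1/(-5) = -1/5)
H = -37/75 (H = -1/2 + (-1/5)**2/6 = -1/2 + (1/6)*(1/25) = -1/2 + 1/150 = -37/75 ≈ -0.49333)
H*(-5) = -37/75*(-5) = 37/15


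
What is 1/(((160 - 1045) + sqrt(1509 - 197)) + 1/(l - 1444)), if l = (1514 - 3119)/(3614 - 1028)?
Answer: -1372352819581271/1212498703223762961 - 6202719756676*sqrt(82)/1212498703223762961 ≈ -0.0011782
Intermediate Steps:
l = -535/862 (l = -1605/2586 = -1605*1/2586 = -535/862 ≈ -0.62065)
1/(((160 - 1045) + sqrt(1509 - 197)) + 1/(l - 1444)) = 1/(((160 - 1045) + sqrt(1509 - 197)) + 1/(-535/862 - 1444)) = 1/((-885 + sqrt(1312)) + 1/(-1245263/862)) = 1/((-885 + 4*sqrt(82)) - 862/1245263) = 1/(-1102058617/1245263 + 4*sqrt(82))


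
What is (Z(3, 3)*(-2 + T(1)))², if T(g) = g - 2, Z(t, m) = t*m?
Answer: 729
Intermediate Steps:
Z(t, m) = m*t
T(g) = -2 + g
(Z(3, 3)*(-2 + T(1)))² = ((3*3)*(-2 + (-2 + 1)))² = (9*(-2 - 1))² = (9*(-3))² = (-27)² = 729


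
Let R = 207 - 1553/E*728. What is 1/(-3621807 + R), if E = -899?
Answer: -899/3254687816 ≈ -2.7622e-7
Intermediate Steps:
R = 1316677/899 (R = 207 - 1553/(-899)*728 = 207 - 1553*(-1/899)*728 = 207 + (1553/899)*728 = 207 + 1130584/899 = 1316677/899 ≈ 1464.6)
1/(-3621807 + R) = 1/(-3621807 + 1316677/899) = 1/(-3254687816/899) = -899/3254687816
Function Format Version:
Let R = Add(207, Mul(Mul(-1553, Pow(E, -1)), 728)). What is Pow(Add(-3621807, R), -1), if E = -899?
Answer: Rational(-899, 3254687816) ≈ -2.7622e-7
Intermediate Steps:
R = Rational(1316677, 899) (R = Add(207, Mul(Mul(-1553, Pow(-899, -1)), 728)) = Add(207, Mul(Mul(-1553, Rational(-1, 899)), 728)) = Add(207, Mul(Rational(1553, 899), 728)) = Add(207, Rational(1130584, 899)) = Rational(1316677, 899) ≈ 1464.6)
Pow(Add(-3621807, R), -1) = Pow(Add(-3621807, Rational(1316677, 899)), -1) = Pow(Rational(-3254687816, 899), -1) = Rational(-899, 3254687816)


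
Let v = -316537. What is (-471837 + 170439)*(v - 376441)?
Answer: 208862183244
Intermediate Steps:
(-471837 + 170439)*(v - 376441) = (-471837 + 170439)*(-316537 - 376441) = -301398*(-692978) = 208862183244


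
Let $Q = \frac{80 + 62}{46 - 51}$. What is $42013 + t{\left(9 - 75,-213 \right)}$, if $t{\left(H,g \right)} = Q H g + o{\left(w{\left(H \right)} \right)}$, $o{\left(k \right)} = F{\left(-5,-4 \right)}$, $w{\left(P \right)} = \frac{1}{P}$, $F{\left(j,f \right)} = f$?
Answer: $- \frac{1786191}{5} \approx -3.5724 \cdot 10^{5}$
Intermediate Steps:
$Q = - \frac{142}{5}$ ($Q = \frac{142}{-5} = 142 \left(- \frac{1}{5}\right) = - \frac{142}{5} \approx -28.4$)
$o{\left(k \right)} = -4$
$t{\left(H,g \right)} = -4 - \frac{142 H g}{5}$ ($t{\left(H,g \right)} = - \frac{142 H}{5} g - 4 = - \frac{142 H g}{5} - 4 = -4 - \frac{142 H g}{5}$)
$42013 + t{\left(9 - 75,-213 \right)} = 42013 - \left(4 + \frac{142}{5} \left(9 - 75\right) \left(-213\right)\right) = 42013 - \left(4 - - \frac{1996236}{5}\right) = 42013 - \frac{1996256}{5} = - \frac{1786191}{5}$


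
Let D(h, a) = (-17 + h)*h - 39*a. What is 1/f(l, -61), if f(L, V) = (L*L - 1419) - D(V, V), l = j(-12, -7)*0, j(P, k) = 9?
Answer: -1/8556 ≈ -0.00011688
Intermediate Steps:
D(h, a) = -39*a + h*(-17 + h) (D(h, a) = h*(-17 + h) - 39*a = -39*a + h*(-17 + h))
l = 0 (l = 9*0 = 0)
f(L, V) = -1419 + L² - V² + 56*V (f(L, V) = (L*L - 1419) - (V² - 39*V - 17*V) = (L² - 1419) - (V² - 56*V) = (-1419 + L²) + (-V² + 56*V) = -1419 + L² - V² + 56*V)
1/f(l, -61) = 1/(-1419 + 0² - 1*(-61)² + 56*(-61)) = 1/(-1419 + 0 - 1*3721 - 3416) = 1/(-1419 + 0 - 3721 - 3416) = 1/(-8556) = -1/8556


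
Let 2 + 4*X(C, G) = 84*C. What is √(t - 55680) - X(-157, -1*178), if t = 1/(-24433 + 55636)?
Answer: 6595/2 + I*√6023506996213/10401 ≈ 3297.5 + 235.97*I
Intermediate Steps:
t = 1/31203 ≈ 3.2048e-5
X(C, G) = -½ + 21*C (X(C, G) = -½ + (84*C)/4 = -½ + 21*C)
√(t - 55680) - X(-157, -1*178) = √(1/31203 - 55680) - (-½ + 21*(-157)) = √(-1737383039/31203) - (-½ - 3297) = I*√6023506996213/10401 - 1*(-6595/2) = I*√6023506996213/10401 + 6595/2 = 6595/2 + I*√6023506996213/10401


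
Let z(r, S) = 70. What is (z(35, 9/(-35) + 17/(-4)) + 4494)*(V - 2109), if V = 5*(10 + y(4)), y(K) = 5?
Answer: -9283176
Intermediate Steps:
V = 75 (V = 5*(10 + 5) = 5*15 = 75)
(z(35, 9/(-35) + 17/(-4)) + 4494)*(V - 2109) = (70 + 4494)*(75 - 2109) = 4564*(-2034) = -9283176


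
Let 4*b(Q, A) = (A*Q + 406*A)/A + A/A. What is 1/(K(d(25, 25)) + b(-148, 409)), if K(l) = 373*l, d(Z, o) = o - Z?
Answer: 4/259 ≈ 0.015444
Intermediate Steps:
b(Q, A) = ¼ + (406*A + A*Q)/(4*A) (b(Q, A) = ((A*Q + 406*A)/A + A/A)/4 = ((406*A + A*Q)/A + 1)/4 = (1 + (406*A + A*Q)/A)/4 = ¼ + (406*A + A*Q)/(4*A))
1/(K(d(25, 25)) + b(-148, 409)) = 1/(373*(25 - 1*25) + (407/4 + (¼)*(-148))) = 1/(373*(25 - 25) + (407/4 - 37)) = 1/(373*0 + 259/4) = 1/(0 + 259/4) = 1/(259/4) = 4/259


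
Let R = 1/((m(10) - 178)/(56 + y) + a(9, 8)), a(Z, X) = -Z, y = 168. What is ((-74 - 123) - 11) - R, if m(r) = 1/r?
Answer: -4561072/21939 ≈ -207.90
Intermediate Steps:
R = -2240/21939 (R = 1/((1/10 - 178)/(56 + 168) - 1*9) = 1/((⅒ - 178)/224 - 9) = 1/(-1779/10*1/224 - 9) = 1/(-1779/2240 - 9) = 1/(-21939/2240) = -2240/21939 ≈ -0.10210)
((-74 - 123) - 11) - R = ((-74 - 123) - 11) - 1*(-2240/21939) = (-197 - 11) + 2240/21939 = -208 + 2240/21939 = -4561072/21939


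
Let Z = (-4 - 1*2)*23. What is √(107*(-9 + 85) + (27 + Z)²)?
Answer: √20453 ≈ 143.01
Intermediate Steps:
Z = -138 (Z = (-4 - 2)*23 = -6*23 = -138)
√(107*(-9 + 85) + (27 + Z)²) = √(107*(-9 + 85) + (27 - 138)²) = √(107*76 + (-111)²) = √(8132 + 12321) = √20453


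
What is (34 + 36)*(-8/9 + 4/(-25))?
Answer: -3304/45 ≈ -73.422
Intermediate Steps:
(34 + 36)*(-8/9 + 4/(-25)) = 70*(-8*⅑ + 4*(-1/25)) = 70*(-8/9 - 4/25) = 70*(-236/225) = -3304/45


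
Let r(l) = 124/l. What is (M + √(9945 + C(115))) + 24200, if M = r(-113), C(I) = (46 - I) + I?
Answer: 2734476/113 + √9991 ≈ 24299.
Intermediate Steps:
C(I) = 46
M = -124/113 (M = 124/(-113) = 124*(-1/113) = -124/113 ≈ -1.0973)
(M + √(9945 + C(115))) + 24200 = (-124/113 + √(9945 + 46)) + 24200 = (-124/113 + √9991) + 24200 = 2734476/113 + √9991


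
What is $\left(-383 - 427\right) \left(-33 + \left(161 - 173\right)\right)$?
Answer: $36450$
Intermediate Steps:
$\left(-383 - 427\right) \left(-33 + \left(161 - 173\right)\right) = - 810 \left(-33 - 12\right) = \left(-810\right) \left(-45\right) = 36450$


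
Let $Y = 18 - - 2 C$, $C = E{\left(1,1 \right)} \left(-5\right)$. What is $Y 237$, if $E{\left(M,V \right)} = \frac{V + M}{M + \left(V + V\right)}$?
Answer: $2686$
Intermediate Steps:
$E{\left(M,V \right)} = \frac{M + V}{M + 2 V}$
$C = - \frac{10}{3}$ ($C = \frac{1 + 1}{1 + 2 \cdot 1} \left(-5\right) = \frac{1}{1 + 2} \cdot 2 \left(-5\right) = \frac{1}{3} \cdot 2 \left(-5\right) = \frac{2}{3} \left(-5\right) = - \frac{10}{3} \approx -3.3333$)
$Y = \frac{34}{3}$ ($Y = 18 - \left(-2\right) \left(- \frac{10}{3}\right) = 18 - \frac{20}{3} = \frac{34}{3} \approx 11.333$)
$Y 237 = \frac{34}{3} \cdot 237 = 2686$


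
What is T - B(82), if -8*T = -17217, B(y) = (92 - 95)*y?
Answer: 19185/8 ≈ 2398.1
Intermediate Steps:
B(y) = -3*y
T = 17217/8 (T = -⅛*(-17217) = 17217/8 ≈ 2152.1)
T - B(82) = 17217/8 - (-3)*82 = 17217/8 - 1*(-246) = 17217/8 + 246 = 19185/8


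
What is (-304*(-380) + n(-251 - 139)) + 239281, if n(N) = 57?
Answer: 354858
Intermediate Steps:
(-304*(-380) + n(-251 - 139)) + 239281 = (-304*(-380) + 57) + 239281 = (115520 + 57) + 239281 = 115577 + 239281 = 354858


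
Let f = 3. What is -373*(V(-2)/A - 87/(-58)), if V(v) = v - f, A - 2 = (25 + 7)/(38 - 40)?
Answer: -4849/7 ≈ -692.71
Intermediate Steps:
A = -14 (A = 2 + (25 + 7)/(38 - 40) = 2 + 32/(-2) = 2 + 32*(-1/2) = 2 - 16 = -14)
V(v) = -3 + v (V(v) = v - 1*3 = v - 3 = -3 + v)
-373*(V(-2)/A - 87/(-58)) = -373*((-3 - 2)/(-14) - 87/(-58)) = -373*(-5*(-1/14) - 87*(-1/58)) = -373*(5/14 + 3/2) = -373*13/7 = -4849/7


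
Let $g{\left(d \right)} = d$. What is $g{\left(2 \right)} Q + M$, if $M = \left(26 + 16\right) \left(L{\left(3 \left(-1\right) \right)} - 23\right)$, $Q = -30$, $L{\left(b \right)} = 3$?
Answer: $-900$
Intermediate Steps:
$M = -840$ ($M = \left(26 + 16\right) \left(3 - 23\right) = 42 \left(-20\right) = -840$)
$g{\left(2 \right)} Q + M = 2 \left(-30\right) - 840 = -60 - 840 = -900$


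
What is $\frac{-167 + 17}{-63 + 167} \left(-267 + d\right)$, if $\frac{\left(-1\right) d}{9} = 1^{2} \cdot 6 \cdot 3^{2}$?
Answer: $\frac{56475}{52} \approx 1086.1$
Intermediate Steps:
$d = -486$ ($d = - 9 \cdot 1^{2} \cdot 6 \cdot 3^{2} = - 9 \cdot 1 \cdot 6 \cdot 9 = - 9 \cdot 6 \cdot 9 = \left(-9\right) 54 = -486$)
$\frac{-167 + 17}{-63 + 167} \left(-267 + d\right) = \frac{-167 + 17}{-63 + 167} \left(-267 - 486\right) = - \frac{150}{104} \left(-753\right) = \left(-150\right) \frac{1}{104} \left(-753\right) = \left(- \frac{75}{52}\right) \left(-753\right) = \frac{56475}{52}$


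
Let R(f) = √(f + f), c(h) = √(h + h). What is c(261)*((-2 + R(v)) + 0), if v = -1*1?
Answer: -6*√58 + 6*I*√29 ≈ -45.695 + 32.311*I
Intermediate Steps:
c(h) = √2*√h (c(h) = √(2*h) = √2*√h)
v = -1
R(f) = √2*√f (R(f) = √(2*f) = √2*√f)
c(261)*((-2 + R(v)) + 0) = (√2*√261)*((-2 + √2*√(-1)) + 0) = (√2*(3*√29))*((-2 + √2*I) + 0) = (3*√58)*((-2 + I*√2) + 0) = (3*√58)*(-2 + I*√2) = 3*√58*(-2 + I*√2)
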